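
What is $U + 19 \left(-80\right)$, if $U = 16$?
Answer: $-1504$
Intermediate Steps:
$U + 19 \left(-80\right) = 16 + 19 \left(-80\right) = 16 - 1520 = -1504$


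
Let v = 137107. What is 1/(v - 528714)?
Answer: -1/391607 ≈ -2.5536e-6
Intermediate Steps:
1/(v - 528714) = 1/(137107 - 528714) = 1/(-391607) = -1/391607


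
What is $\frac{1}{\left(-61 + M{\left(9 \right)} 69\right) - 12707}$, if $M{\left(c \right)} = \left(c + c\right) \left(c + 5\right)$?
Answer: $\frac{1}{4620} \approx 0.00021645$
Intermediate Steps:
$M{\left(c \right)} = 2 c \left(5 + c\right)$
$\frac{1}{\left(-61 + M{\left(9 \right)} 69\right) - 12707} = \frac{1}{\left(-61 + 2 \cdot 9 \left(5 + 9\right) 69\right) - 12707} = \frac{1}{\left(-61 + 2 \cdot 9 \cdot 14 \cdot 69\right) - 12707} = \frac{1}{\left(-61 + 252 \cdot 69\right) - 12707} = \frac{1}{\left(-61 + 17388\right) - 12707} = \frac{1}{17327 - 12707} = \frac{1}{4620}$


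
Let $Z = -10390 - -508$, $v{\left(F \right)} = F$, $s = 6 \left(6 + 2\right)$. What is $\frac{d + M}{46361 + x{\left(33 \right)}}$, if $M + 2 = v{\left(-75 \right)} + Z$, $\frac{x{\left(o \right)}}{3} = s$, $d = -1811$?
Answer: $- \frac{2354}{9301} \approx -0.25309$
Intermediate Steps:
$s = 48$ ($s = 6 \cdot 8 = 48$)
$Z = -9882$ ($Z = -10390 + 508 = -9882$)
$x{\left(o \right)} = 144$ ($x{\left(o \right)} = 3 \cdot 48 = 144$)
$M = -9959$ ($M = -2 - 9957 = -9959$)
$\frac{d + M}{46361 + x{\left(33 \right)}} = \frac{-1811 - 9959}{46361 + 144} = - \frac{11770}{46505} = \left(-11770\right) \frac{1}{46505} = - \frac{2354}{9301}$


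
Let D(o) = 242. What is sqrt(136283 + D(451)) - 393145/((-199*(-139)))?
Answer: -393145/27661 + 5*sqrt(5461) ≈ 355.28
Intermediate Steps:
sqrt(136283 + D(451)) - 393145/((-199*(-139))) = sqrt(136283 + 242) - 393145/((-199*(-139))) = sqrt(136525) - 393145/27661 = 5*sqrt(5461) - 393145*1/27661 = 5*sqrt(5461) - 393145/27661 = -393145/27661 + 5*sqrt(5461)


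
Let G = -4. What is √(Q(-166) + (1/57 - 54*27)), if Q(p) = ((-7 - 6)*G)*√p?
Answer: √(-4736985 + 168948*I*√166)/57 ≈ 8.5606 + 39.131*I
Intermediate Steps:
Q(p) = 52*√p (Q(p) = ((-7 - 6)*(-4))*√p = (-13*(-4))*√p = 52*√p)
√(Q(-166) + (1/57 - 54*27)) = √(52*√(-166) + (1/57 - 54*27)) = √(52*(I*√166) + (1/57 - 1458)) = √(52*I*√166 - 83105/57) = √(-83105/57 + 52*I*√166)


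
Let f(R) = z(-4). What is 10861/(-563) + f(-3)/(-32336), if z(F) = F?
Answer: -87799761/4551292 ≈ -19.291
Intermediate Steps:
f(R) = -4
10861/(-563) + f(-3)/(-32336) = 10861/(-563) - 4/(-32336) = 10861*(-1/563) - 4*(-1/32336) = -10861/563 + 1/8084 = -87799761/4551292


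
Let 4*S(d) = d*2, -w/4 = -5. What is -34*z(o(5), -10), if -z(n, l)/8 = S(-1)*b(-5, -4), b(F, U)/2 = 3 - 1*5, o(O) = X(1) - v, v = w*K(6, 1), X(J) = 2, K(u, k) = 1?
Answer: 544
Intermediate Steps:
w = 20 (w = -4*(-5) = 20)
v = 20 (v = 20*1 = 20)
S(d) = d/2 (S(d) = (d*2)/4 = (2*d)/4 = d/2)
o(O) = -18 (o(O) = 2 - 1*20 = 2 - 20 = -18)
b(F, U) = -4 (b(F, U) = 2*(3 - 1*5) = 2*(3 - 5) = 2*(-2) = -4)
z(n, l) = -16 (z(n, l) = -8*(½)*(-1)*(-4) = -(-4)*(-4) = -8*2 = -16)
-34*z(o(5), -10) = -34*(-16) = 544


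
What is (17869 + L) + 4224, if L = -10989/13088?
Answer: 289142195/13088 ≈ 22092.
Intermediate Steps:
L = -10989/13088 (L = -10989*1/13088 = -10989/13088 ≈ -0.83962)
(17869 + L) + 4224 = (17869 - 10989/13088) + 4224 = 233858483/13088 + 4224 = 289142195/13088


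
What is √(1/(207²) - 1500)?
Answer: I*√64273499/207 ≈ 38.73*I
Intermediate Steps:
√(1/(207²) - 1500) = √(1/42849 - 1500) = √(-64273499/42849) = I*√64273499/207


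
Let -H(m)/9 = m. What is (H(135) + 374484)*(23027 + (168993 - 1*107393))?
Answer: 31588635663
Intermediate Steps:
H(m) = -9*m
(H(135) + 374484)*(23027 + (168993 - 1*107393)) = (-9*135 + 374484)*(23027 + (168993 - 1*107393)) = (-1215 + 374484)*(23027 + (168993 - 107393)) = 373269*(23027 + 61600) = 373269*84627 = 31588635663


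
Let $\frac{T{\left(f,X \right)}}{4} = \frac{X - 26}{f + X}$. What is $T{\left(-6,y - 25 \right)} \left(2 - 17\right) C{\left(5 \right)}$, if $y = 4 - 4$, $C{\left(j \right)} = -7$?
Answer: $\frac{21420}{31} \approx 690.97$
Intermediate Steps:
$y = 0$ ($y = 4 - 4 = 0$)
$T{\left(f,X \right)} = \frac{4 \left(-26 + X\right)}{X + f}$ ($T{\left(f,X \right)} = 4 \frac{X - 26}{f + X} = 4 \frac{-26 + X}{X + f} = \frac{4 \left(-26 + X\right)}{X + f}$)
$T{\left(-6,y - 25 \right)} \left(2 - 17\right) C{\left(5 \right)} = \frac{4 \left(-26 + \left(0 - 25\right)\right)}{\left(0 - 25\right) - 6} \left(2 - 17\right) \left(-7\right) = \frac{4 \left(-26 + \left(0 - 25\right)\right)}{\left(0 - 25\right) - 6} \left(\left(-15\right) \left(-7\right)\right) = \frac{4 \left(-26 - 25\right)}{-25 - 6} \cdot 105 = 4 \frac{1}{-31} \left(-51\right) 105 = 4 \left(- \frac{1}{31}\right) \left(-51\right) 105 = \frac{204}{31} \cdot 105 = \frac{21420}{31}$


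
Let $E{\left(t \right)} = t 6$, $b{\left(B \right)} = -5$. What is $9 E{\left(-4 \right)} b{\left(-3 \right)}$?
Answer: $1080$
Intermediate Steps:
$E{\left(t \right)} = 6 t$
$9 E{\left(-4 \right)} b{\left(-3 \right)} = 9 \cdot 6 \left(-4\right) \left(-5\right) = 9 \left(-24\right) \left(-5\right) = \left(-216\right) \left(-5\right) = 1080$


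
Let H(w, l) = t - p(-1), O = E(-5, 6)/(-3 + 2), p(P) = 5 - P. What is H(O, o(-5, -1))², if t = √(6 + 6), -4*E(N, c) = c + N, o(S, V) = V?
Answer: 48 - 24*√3 ≈ 6.4308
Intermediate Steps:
E(N, c) = -N/4 - c/4 (E(N, c) = -(c + N)/4 = -(N + c)/4 = -N/4 - c/4)
t = 2*√3 (t = √12 = 2*√3 ≈ 3.4641)
O = ¼ (O = (-¼*(-5) - ¼*6)/(-3 + 2) = (5/4 - 3/2)/(-1) = -¼*(-1) = ¼ ≈ 0.25000)
H(w, l) = -6 + 2*√3 (H(w, l) = 2*√3 - (5 - 1*(-1)) = 2*√3 - (5 + 1) = 2*√3 - 1*6 = 2*√3 - 6 = -6 + 2*√3)
H(O, o(-5, -1))² = (-6 + 2*√3)²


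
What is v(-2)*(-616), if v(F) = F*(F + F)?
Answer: -4928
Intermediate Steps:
v(F) = 2*F² (v(F) = F*(2*F) = 2*F²)
v(-2)*(-616) = (2*(-2)²)*(-616) = (2*4)*(-616) = 8*(-616) = -4928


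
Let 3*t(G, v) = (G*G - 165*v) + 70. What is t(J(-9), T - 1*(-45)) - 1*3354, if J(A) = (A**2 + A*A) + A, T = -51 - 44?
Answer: 21667/3 ≈ 7222.3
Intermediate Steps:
T = -95
J(A) = A + 2*A**2 (J(A) = (A**2 + A**2) + A = 2*A**2 + A = A + 2*A**2)
t(G, v) = 70/3 - 55*v + G**2/3 (t(G, v) = ((G*G - 165*v) + 70)/3 = ((G**2 - 165*v) + 70)/3 = (70 + G**2 - 165*v)/3 = 70/3 - 55*v + G**2/3)
t(J(-9), T - 1*(-45)) - 1*3354 = (70/3 - 55*(-95 - 1*(-45)) + (-9*(1 + 2*(-9)))**2/3) - 1*3354 = (70/3 - 55*(-95 + 45) + (-9*(1 - 18))**2/3) - 3354 = (70/3 - 55*(-50) + (-9*(-17))**2/3) - 3354 = (70/3 + 2750 + (1/3)*153**2) - 3354 = (70/3 + 2750 + (1/3)*23409) - 3354 = (70/3 + 2750 + 7803) - 3354 = 31729/3 - 3354 = 21667/3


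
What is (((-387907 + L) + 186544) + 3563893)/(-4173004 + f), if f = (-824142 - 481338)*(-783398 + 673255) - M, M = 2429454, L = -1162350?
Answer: 1100090/71891440591 ≈ 1.5302e-5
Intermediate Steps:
f = 143787054186 (f = (-824142 - 481338)*(-783398 + 673255) - 1*2429454 = -1305480*(-110143) - 2429454 = 143789483640 - 2429454 = 143787054186)
(((-387907 + L) + 186544) + 3563893)/(-4173004 + f) = (((-387907 - 1162350) + 186544) + 3563893)/(-4173004 + 143787054186) = ((-1550257 + 186544) + 3563893)/143782881182 = (-1363713 + 3563893)*(1/143782881182) = 2200180*(1/143782881182) = 1100090/71891440591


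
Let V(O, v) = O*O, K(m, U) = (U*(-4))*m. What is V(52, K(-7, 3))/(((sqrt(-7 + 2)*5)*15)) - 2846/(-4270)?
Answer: 1423/2135 - 2704*I*sqrt(5)/375 ≈ 0.66651 - 16.124*I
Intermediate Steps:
K(m, U) = -4*U*m (K(m, U) = (-4*U)*m = -4*U*m)
V(O, v) = O**2
V(52, K(-7, 3))/(((sqrt(-7 + 2)*5)*15)) - 2846/(-4270) = 52**2/(((sqrt(-7 + 2)*5)*15)) - 2846/(-4270) = 2704/(((sqrt(-5)*5)*15)) - 2846*(-1/4270) = 2704/((((I*sqrt(5))*5)*15)) + 1423/2135 = 2704/(((5*I*sqrt(5))*15)) + 1423/2135 = 2704/((75*I*sqrt(5))) + 1423/2135 = 2704*(-I*sqrt(5)/375) + 1423/2135 = -2704*I*sqrt(5)/375 + 1423/2135 = 1423/2135 - 2704*I*sqrt(5)/375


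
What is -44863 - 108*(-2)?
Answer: -44647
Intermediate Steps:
-44863 - 108*(-2) = -44863 - 1*(-216) = -44863 + 216 = -44647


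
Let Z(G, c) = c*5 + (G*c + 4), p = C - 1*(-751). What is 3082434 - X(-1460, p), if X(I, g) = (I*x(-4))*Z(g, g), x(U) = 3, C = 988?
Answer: 13286834034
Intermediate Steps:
p = 1739 (p = 988 - 1*(-751) = 988 + 751 = 1739)
Z(G, c) = 4 + 5*c + G*c (Z(G, c) = 5*c + (4 + G*c) = 4 + 5*c + G*c)
X(I, g) = 3*I*(4 + g² + 5*g) (X(I, g) = (I*3)*(4 + 5*g + g*g) = (3*I)*(4 + 5*g + g²) = (3*I)*(4 + g² + 5*g) = 3*I*(4 + g² + 5*g))
3082434 - X(-1460, p) = 3082434 - 3*(-1460)*(4 + 1739² + 5*1739) = 3082434 - 3*(-1460)*(4 + 3024121 + 8695) = 3082434 - 3*(-1460)*3032820 = 3082434 - 1*(-13283751600) = 3082434 + 13283751600 = 13286834034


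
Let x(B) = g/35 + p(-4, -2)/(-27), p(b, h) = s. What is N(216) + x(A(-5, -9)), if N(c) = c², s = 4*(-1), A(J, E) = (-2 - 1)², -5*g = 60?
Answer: 44089736/945 ≈ 46656.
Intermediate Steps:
g = -12 (g = -⅕*60 = -12)
A(J, E) = 9 (A(J, E) = (-3)² = 9)
s = -4
p(b, h) = -4
x(B) = -184/945 (x(B) = -12/35 - 4/(-27) = -12*1/35 - 4*(-1/27) = -12/35 + 4/27 = -184/945)
N(216) + x(A(-5, -9)) = 216² - 184/945 = 46656 - 184/945 = 44089736/945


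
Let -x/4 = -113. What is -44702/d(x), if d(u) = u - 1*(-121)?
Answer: -44702/573 ≈ -78.014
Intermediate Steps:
x = 452 (x = -4*(-113) = 452)
d(u) = 121 + u (d(u) = u + 121 = 121 + u)
-44702/d(x) = -44702/(121 + 452) = -44702/573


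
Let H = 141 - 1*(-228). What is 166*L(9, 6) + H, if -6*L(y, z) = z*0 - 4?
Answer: 1439/3 ≈ 479.67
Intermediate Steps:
L(y, z) = ⅔ (L(y, z) = -(z*0 - 4)/6 = -(0 - 4)/6 = -⅙*(-4) = ⅔)
H = 369 (H = 141 + 228 = 369)
166*L(9, 6) + H = 166*(⅔) + 369 = 332/3 + 369 = 1439/3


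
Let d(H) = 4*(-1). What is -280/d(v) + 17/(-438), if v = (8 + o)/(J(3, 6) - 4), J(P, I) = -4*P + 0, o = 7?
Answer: 30643/438 ≈ 69.961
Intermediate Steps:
J(P, I) = -4*P
v = -15/16 (v = (8 + 7)/(-4*3 - 4) = 15/(-12 - 4) = 15/(-16) = 15*(-1/16) = -15/16 ≈ -0.93750)
d(H) = -4
-280/d(v) + 17/(-438) = -280/(-4) + 17/(-438) = -280*(-1/4) + 17*(-1/438) = 70 - 17/438 = 30643/438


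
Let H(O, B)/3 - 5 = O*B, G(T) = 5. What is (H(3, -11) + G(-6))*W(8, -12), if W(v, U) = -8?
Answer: 632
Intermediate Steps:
H(O, B) = 15 + 3*B*O (H(O, B) = 15 + 3*(O*B) = 15 + 3*(B*O) = 15 + 3*B*O)
(H(3, -11) + G(-6))*W(8, -12) = ((15 + 3*(-11)*3) + 5)*(-8) = ((15 - 99) + 5)*(-8) = (-84 + 5)*(-8) = -79*(-8) = 632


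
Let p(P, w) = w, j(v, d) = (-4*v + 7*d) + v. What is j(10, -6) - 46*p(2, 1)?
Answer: -118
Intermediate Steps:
j(v, d) = -3*v + 7*d
j(10, -6) - 46*p(2, 1) = (-3*10 + 7*(-6)) - 46*1 = (-30 - 42) - 46 = -72 - 46 = -118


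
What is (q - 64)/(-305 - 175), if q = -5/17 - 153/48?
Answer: 3671/26112 ≈ 0.14059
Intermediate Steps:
q = -947/272 (q = -5*1/17 - 153*1/48 = -5/17 - 51/16 = -947/272 ≈ -3.4816)
(q - 64)/(-305 - 175) = (-947/272 - 64)/(-305 - 175) = -18355/272/(-480) = -18355/272*(-1/480) = 3671/26112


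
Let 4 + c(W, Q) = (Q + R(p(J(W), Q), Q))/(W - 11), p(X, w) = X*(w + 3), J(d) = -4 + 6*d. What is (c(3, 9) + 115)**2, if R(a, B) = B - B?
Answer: 772641/64 ≈ 12073.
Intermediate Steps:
p(X, w) = X*(3 + w)
R(a, B) = 0
c(W, Q) = -4 + Q/(-11 + W) (c(W, Q) = -4 + (Q + 0)/(W - 11) = -4 + Q/(-11 + W))
(c(3, 9) + 115)**2 = ((44 + 9 - 4*3)/(-11 + 3) + 115)**2 = ((44 + 9 - 12)/(-8) + 115)**2 = (-1/8*41 + 115)**2 = (-41/8 + 115)**2 = (879/8)**2 = 772641/64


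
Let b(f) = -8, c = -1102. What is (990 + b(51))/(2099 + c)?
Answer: 982/997 ≈ 0.98495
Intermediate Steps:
(990 + b(51))/(2099 + c) = (990 - 8)/(2099 - 1102) = 982/997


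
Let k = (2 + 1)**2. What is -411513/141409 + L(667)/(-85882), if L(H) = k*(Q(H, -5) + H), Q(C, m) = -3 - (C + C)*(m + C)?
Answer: 543864076449/6072243869 ≈ 89.566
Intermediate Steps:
k = 9 (k = 3**2 = 9)
Q(C, m) = -3 - 2*C*(C + m)
L(H) = -27 - 18*H**2 + 99*H (L(H) = 9*((-3 - 2*H**2 - 2*H*(-5)) + H) = 9*((-3 - 2*H**2 + 10*H) + H) = 9*(-3 - 2*H**2 + 11*H) = -27 - 18*H**2 + 99*H)
-411513/141409 + L(667)/(-85882) = -411513/141409 + (-27 - 18*667**2 + 99*667)/(-85882) = -411513*1/141409 + (-27 - 18*444889 + 66033)*(-1/85882) = -411513/141409 + (-27 - 8008002 + 66033)*(-1/85882) = -411513/141409 - 7941996*(-1/85882) = -411513/141409 + 3970998/42941 = 543864076449/6072243869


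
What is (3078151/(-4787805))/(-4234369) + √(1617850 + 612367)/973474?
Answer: 3078151/20273333070045 + √2230217/973474 ≈ 0.0015342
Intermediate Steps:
(3078151/(-4787805))/(-4234369) + √(1617850 + 612367)/973474 = (3078151*(-1/4787805))*(-1/4234369) + √2230217*(1/973474) = -3078151/4787805*(-1/4234369) + √2230217/973474 = 3078151/20273333070045 + √2230217/973474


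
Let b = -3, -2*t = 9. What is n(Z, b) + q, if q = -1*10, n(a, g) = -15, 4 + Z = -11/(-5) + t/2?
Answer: -25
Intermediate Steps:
t = -9/2 (t = -½*9 = -9/2 ≈ -4.5000)
Z = -81/20 (Z = -4 + (-11/(-5) - 9/2/2) = -4 + (-11*(-⅕) - 9/2*½) = -4 + (11/5 - 9/4) = -4 - 1/20 = -81/20 ≈ -4.0500)
q = -10
n(Z, b) + q = -15 - 10 = -25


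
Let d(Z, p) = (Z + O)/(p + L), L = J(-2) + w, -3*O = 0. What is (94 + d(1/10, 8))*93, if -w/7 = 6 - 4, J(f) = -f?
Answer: 349587/40 ≈ 8739.7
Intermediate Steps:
O = 0 (O = -⅓*0 = 0)
w = -14 (w = -7*(6 - 4) = -7*2 = -14)
L = -12 (L = -1*(-2) - 14 = 2 - 14 = -12)
d(Z, p) = Z/(-12 + p) (d(Z, p) = (Z + 0)/(p - 12) = Z/(-12 + p))
(94 + d(1/10, 8))*93 = (94 + 1/(10*(-12 + 8)))*93 = (94 + (⅒)/(-4))*93 = (94 + (⅒)*(-¼))*93 = (94 - 1/40)*93 = (3759/40)*93 = 349587/40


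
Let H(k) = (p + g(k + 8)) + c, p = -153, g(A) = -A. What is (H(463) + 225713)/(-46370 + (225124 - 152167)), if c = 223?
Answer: 225312/26587 ≈ 8.4745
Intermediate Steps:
H(k) = 62 - k (H(k) = (-153 - (k + 8)) + 223 = (-153 - (8 + k)) + 223 = (-153 + (-8 - k)) + 223 = (-161 - k) + 223 = 62 - k)
(H(463) + 225713)/(-46370 + (225124 - 152167)) = ((62 - 1*463) + 225713)/(-46370 + (225124 - 152167)) = ((62 - 463) + 225713)/(-46370 + 72957) = (-401 + 225713)/26587 = 225312*(1/26587) = 225312/26587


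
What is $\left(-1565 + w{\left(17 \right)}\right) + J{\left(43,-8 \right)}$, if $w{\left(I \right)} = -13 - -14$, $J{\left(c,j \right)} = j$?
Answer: $-1572$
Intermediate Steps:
$w{\left(I \right)} = 1$ ($w{\left(I \right)} = -13 + 14 = 1$)
$\left(-1565 + w{\left(17 \right)}\right) + J{\left(43,-8 \right)} = \left(-1565 + 1\right) - 8 = -1564 - 8 = -1572$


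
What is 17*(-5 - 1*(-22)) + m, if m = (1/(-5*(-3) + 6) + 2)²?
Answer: 129298/441 ≈ 293.19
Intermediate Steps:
m = 1849/441 (m = (1/(15 + 6) + 2)² = (1/21 + 2)² = (43/21)² = 1849/441 ≈ 4.1927)
17*(-5 - 1*(-22)) + m = 17*(-5 - 1*(-22)) + 1849/441 = 17*(-5 + 22) + 1849/441 = 17*17 + 1849/441 = 289 + 1849/441 = 129298/441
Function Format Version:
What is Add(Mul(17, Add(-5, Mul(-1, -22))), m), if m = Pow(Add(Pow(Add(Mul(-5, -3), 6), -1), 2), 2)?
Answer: Rational(129298, 441) ≈ 293.19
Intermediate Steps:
m = Rational(1849, 441) (m = Pow(Add(Pow(Add(15, 6), -1), 2), 2) = Pow(Add(Pow(21, -1), 2), 2) = Pow(Add(Rational(1, 21), 2), 2) = Pow(Rational(43, 21), 2) = Rational(1849, 441) ≈ 4.1927)
Add(Mul(17, Add(-5, Mul(-1, -22))), m) = Add(Mul(17, Add(-5, Mul(-1, -22))), Rational(1849, 441)) = Add(Mul(17, Add(-5, 22)), Rational(1849, 441)) = Add(Mul(17, 17), Rational(1849, 441)) = Add(289, Rational(1849, 441)) = Rational(129298, 441)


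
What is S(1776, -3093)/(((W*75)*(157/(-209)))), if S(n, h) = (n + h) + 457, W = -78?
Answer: -17974/91845 ≈ -0.19570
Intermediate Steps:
S(n, h) = 457 + h + n (S(n, h) = (h + n) + 457 = 457 + h + n)
S(1776, -3093)/(((W*75)*(157/(-209)))) = (457 - 3093 + 1776)/(((-78*75)*(157/(-209)))) = -860/((-918450*(-1)/209)) = -860/((-5850*(-157/209))) = -860/918450/209 = -860*209/918450 = -17974/91845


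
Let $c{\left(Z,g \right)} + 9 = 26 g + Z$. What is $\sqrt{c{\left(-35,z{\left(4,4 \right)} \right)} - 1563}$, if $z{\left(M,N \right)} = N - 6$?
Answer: $i \sqrt{1659} \approx 40.731 i$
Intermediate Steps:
$z{\left(M,N \right)} = -6 + N$ ($z{\left(M,N \right)} = N - 6 = -6 + N$)
$c{\left(Z,g \right)} = -9 + Z + 26 g$ ($c{\left(Z,g \right)} = -9 + \left(26 g + Z\right) = -9 + \left(Z + 26 g\right) = -9 + Z + 26 g$)
$\sqrt{c{\left(-35,z{\left(4,4 \right)} \right)} - 1563} = \sqrt{\left(-9 - 35 + 26 \left(-6 + 4\right)\right) - 1563} = \sqrt{\left(-9 - 35 + 26 \left(-2\right)\right) - 1563} = \sqrt{\left(-9 - 35 - 52\right) - 1563} = \sqrt{-96 - 1563} = \sqrt{-1659} = i \sqrt{1659}$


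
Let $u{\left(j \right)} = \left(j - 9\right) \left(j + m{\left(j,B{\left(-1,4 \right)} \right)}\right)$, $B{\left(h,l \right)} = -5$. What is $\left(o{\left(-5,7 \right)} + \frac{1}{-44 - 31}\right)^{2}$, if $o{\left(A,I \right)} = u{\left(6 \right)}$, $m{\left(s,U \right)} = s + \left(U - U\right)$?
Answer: $\frac{7295401}{5625} \approx 1297.0$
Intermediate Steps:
$m{\left(s,U \right)} = s$ ($m{\left(s,U \right)} = s + 0 = s$)
$u{\left(j \right)} = 2 j \left(-9 + j\right)$ ($u{\left(j \right)} = \left(j - 9\right) \left(j + j\right) = \left(j - 9\right) 2 j = \left(-9 + j\right) 2 j = 2 j \left(-9 + j\right)$)
$o{\left(A,I \right)} = -36$ ($o{\left(A,I \right)} = 2 \cdot 6 \left(-9 + 6\right) = 2 \cdot 6 \left(-3\right) = -36$)
$\left(o{\left(-5,7 \right)} + \frac{1}{-44 - 31}\right)^{2} = \left(-36 + \frac{1}{-44 - 31}\right)^{2} = \left(-36 + \frac{1}{-75}\right)^{2} = \left(-36 - \frac{1}{75}\right)^{2} = \left(- \frac{2701}{75}\right)^{2} = \frac{7295401}{5625}$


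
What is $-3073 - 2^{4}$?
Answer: $-3089$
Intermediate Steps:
$-3073 - 2^{4} = -3073 - 16 = -3089$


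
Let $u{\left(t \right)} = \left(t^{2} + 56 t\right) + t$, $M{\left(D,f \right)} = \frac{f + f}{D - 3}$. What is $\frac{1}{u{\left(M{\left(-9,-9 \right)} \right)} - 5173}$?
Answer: $- \frac{4}{20341} \approx -0.00019665$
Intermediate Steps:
$M{\left(D,f \right)} = \frac{2 f}{-3 + D}$
$u{\left(t \right)} = t^{2} + 57 t$
$\frac{1}{u{\left(M{\left(-9,-9 \right)} \right)} - 5173} = \frac{1}{2 \left(-9\right) \frac{1}{-3 - 9} \left(57 + 2 \left(-9\right) \frac{1}{-3 - 9}\right) - 5173} = \frac{1}{2 \left(-9\right) \frac{1}{-12} \left(57 + 2 \left(-9\right) \frac{1}{-12}\right) - 5173} = \frac{1}{2 \left(-9\right) \left(- \frac{1}{12}\right) \left(57 + 2 \left(-9\right) \left(- \frac{1}{12}\right)\right) - 5173} = \frac{1}{\frac{3 \left(57 + \frac{3}{2}\right)}{2} - 5173} = \frac{1}{\frac{3}{2} \cdot \frac{117}{2} - 5173} = \frac{1}{\frac{351}{4} - 5173} = \frac{1}{- \frac{20341}{4}} = - \frac{4}{20341}$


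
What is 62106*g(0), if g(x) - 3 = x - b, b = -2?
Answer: 310530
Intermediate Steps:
g(x) = 5 + x (g(x) = 3 + (x - 1*(-2)) = 3 + (x + 2) = 3 + (2 + x) = 5 + x)
62106*g(0) = 62106*(5 + 0) = 62106*5 = 310530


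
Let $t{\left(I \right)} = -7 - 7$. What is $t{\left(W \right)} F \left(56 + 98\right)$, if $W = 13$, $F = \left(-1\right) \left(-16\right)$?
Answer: $-34496$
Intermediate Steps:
$F = 16$
$t{\left(I \right)} = -14$ ($t{\left(I \right)} = -7 - 7 = -14$)
$t{\left(W \right)} F \left(56 + 98\right) = \left(-14\right) 16 \left(56 + 98\right) = \left(-224\right) 154 = -34496$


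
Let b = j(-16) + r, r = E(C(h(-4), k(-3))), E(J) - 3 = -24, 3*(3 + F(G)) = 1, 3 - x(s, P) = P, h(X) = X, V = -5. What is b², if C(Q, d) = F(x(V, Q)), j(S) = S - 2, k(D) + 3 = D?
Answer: 1521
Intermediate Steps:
k(D) = -3 + D
x(s, P) = 3 - P
F(G) = -8/3 (F(G) = -3 + (⅓)*1 = -3 + ⅓ = -8/3)
j(S) = -2 + S
C(Q, d) = -8/3
E(J) = -21 (E(J) = 3 - 24 = -21)
r = -21
b = -39 (b = (-2 - 16) - 21 = -18 - 21 = -39)
b² = (-39)² = 1521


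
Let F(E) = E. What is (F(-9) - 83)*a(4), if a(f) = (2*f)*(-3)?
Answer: 2208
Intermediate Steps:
a(f) = -6*f
(F(-9) - 83)*a(4) = (-9 - 83)*(-6*4) = -92*(-24) = 2208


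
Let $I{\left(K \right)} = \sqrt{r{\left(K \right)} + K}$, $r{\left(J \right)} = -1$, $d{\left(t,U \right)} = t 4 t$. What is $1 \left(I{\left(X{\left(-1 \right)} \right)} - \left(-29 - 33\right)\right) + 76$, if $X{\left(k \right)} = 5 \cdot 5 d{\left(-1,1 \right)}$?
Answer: $138 + 3 \sqrt{11} \approx 147.95$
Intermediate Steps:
$d{\left(t,U \right)} = 4 t^{2}$ ($d{\left(t,U \right)} = 4 t t = 4 t^{2}$)
$X{\left(k \right)} = 100$ ($X{\left(k \right)} = 5 \cdot 5 \cdot 4 \left(-1\right)^{2} = 25 \cdot 4 \cdot 1 = 25 \cdot 4 = 100$)
$I{\left(K \right)} = \sqrt{-1 + K}$
$1 \left(I{\left(X{\left(-1 \right)} \right)} - \left(-29 - 33\right)\right) + 76 = 1 \left(\sqrt{-1 + 100} - \left(-29 - 33\right)\right) + 76 = 1 \left(\sqrt{99} - -62\right) + 76 = 1 \left(3 \sqrt{11} + 62\right) + 76 = 1 \left(62 + 3 \sqrt{11}\right) + 76 = \left(62 + 3 \sqrt{11}\right) + 76 = 138 + 3 \sqrt{11}$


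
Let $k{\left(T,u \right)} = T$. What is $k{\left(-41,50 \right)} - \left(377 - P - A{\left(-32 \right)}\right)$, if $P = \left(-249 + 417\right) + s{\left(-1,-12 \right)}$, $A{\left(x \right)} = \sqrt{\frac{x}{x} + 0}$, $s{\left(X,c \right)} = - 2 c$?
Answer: $-225$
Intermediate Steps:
$A{\left(x \right)} = 1$ ($A{\left(x \right)} = \sqrt{1 + 0} = \sqrt{1} = 1$)
$P = 192$ ($P = \left(-249 + 417\right) - -24 = 168 + 24 = 192$)
$k{\left(-41,50 \right)} - \left(377 - P - A{\left(-32 \right)}\right) = -41 + \left(\left(1 + 192\right) - 377\right) = -41 + \left(193 - 377\right) = -41 - 184 = -225$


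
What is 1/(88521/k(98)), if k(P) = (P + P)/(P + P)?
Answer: 1/88521 ≈ 1.1297e-5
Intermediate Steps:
k(P) = 1 (k(P) = (2*P)/((2*P)) = (2*P)*(1/(2*P)) = 1)
1/(88521/k(98)) = 1/(88521/1) = 1/(88521*1) = 1/88521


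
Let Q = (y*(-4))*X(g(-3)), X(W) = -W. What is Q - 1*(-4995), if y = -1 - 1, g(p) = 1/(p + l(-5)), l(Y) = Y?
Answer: 4996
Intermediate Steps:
g(p) = 1/(-5 + p) (g(p) = 1/(p - 5) = 1/(-5 + p))
y = -2
Q = 1 (Q = (-2*(-4))*(-1/(-5 - 3)) = 8*(-1/(-8)) = 8*(-1*(-⅛)) = 8*(⅛) = 1)
Q - 1*(-4995) = 1 - 1*(-4995) = 1 + 4995 = 4996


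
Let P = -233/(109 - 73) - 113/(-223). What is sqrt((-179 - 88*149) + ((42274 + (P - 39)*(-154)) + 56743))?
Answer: sqrt(165867335330)/1338 ≈ 304.39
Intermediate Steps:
P = -47891/8028 (P = -233/36 - 113*(-1/223) = -233*1/36 + 113/223 = -233/36 + 113/223 = -47891/8028 ≈ -5.9655)
sqrt((-179 - 88*149) + ((42274 + (P - 39)*(-154)) + 56743)) = sqrt((-179 - 88*149) + ((42274 + (-47891/8028 - 39)*(-154)) + 56743)) = sqrt((-179 - 13112) + ((42274 - 360983/8028*(-154)) + 56743)) = sqrt(-13291 + ((42274 + 27795691/4014) + 56743)) = sqrt(-13291 + (197483527/4014 + 56743)) = sqrt(-13291 + 425249929/4014) = sqrt(371899855/4014) = sqrt(165867335330)/1338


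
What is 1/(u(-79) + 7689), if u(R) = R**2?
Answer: 1/13930 ≈ 7.1788e-5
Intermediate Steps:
1/(u(-79) + 7689) = 1/((-79)**2 + 7689) = 1/(6241 + 7689) = 1/13930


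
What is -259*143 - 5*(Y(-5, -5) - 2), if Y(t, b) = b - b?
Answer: -37027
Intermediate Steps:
Y(t, b) = 0
-259*143 - 5*(Y(-5, -5) - 2) = -259*143 - 5*(0 - 2) = -37037 - 5*(-2) = -37037 + 10 = -37027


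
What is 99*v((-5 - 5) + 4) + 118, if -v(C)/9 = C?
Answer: 5464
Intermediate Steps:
v(C) = -9*C
99*v((-5 - 5) + 4) + 118 = 99*(-9*((-5 - 5) + 4)) + 118 = 99*(-9*(-10 + 4)) + 118 = 99*(-9*(-6)) + 118 = 99*54 + 118 = 5346 + 118 = 5464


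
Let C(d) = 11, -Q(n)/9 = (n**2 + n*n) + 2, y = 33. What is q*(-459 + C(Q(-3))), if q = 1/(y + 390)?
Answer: -448/423 ≈ -1.0591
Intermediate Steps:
Q(n) = -18 - 18*n**2 (Q(n) = -9*((n**2 + n*n) + 2) = -9*((n**2 + n**2) + 2) = -9*(2*n**2 + 2) = -9*(2 + 2*n**2) = -18 - 18*n**2)
q = 1/423 (q = 1/(33 + 390) = 1/423 ≈ 0.0023641)
q*(-459 + C(Q(-3))) = (-459 + 11)/423 = (1/423)*(-448) = -448/423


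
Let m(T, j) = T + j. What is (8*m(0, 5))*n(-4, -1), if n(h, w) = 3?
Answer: 120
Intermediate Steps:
(8*m(0, 5))*n(-4, -1) = (8*(0 + 5))*3 = (8*5)*3 = 40*3 = 120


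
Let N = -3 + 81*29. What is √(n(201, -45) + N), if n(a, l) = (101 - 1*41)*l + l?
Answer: I*√399 ≈ 19.975*I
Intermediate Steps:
N = 2346 (N = -3 + 2349 = 2346)
n(a, l) = 61*l (n(a, l) = (101 - 41)*l + l = 60*l + l = 61*l)
√(n(201, -45) + N) = √(61*(-45) + 2346) = √(-2745 + 2346) = √(-399) = I*√399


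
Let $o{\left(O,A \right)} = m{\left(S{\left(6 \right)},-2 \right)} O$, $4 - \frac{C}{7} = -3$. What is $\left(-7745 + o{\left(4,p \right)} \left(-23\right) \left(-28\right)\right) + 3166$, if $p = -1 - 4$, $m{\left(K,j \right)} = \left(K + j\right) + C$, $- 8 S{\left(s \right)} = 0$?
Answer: $116493$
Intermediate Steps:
$C = 49$ ($C = 28 - -21 = 28 + 21 = 49$)
$S{\left(s \right)} = 0$ ($S{\left(s \right)} = \left(- \frac{1}{8}\right) 0 = 0$)
$m{\left(K,j \right)} = 49 + K + j$ ($m{\left(K,j \right)} = \left(K + j\right) + 49 = 49 + K + j$)
$p = -5$ ($p = -1 - 4 = -5$)
$o{\left(O,A \right)} = 47 O$ ($o{\left(O,A \right)} = \left(49 + 0 - 2\right) O = 47 O$)
$\left(-7745 + o{\left(4,p \right)} \left(-23\right) \left(-28\right)\right) + 3166 = \left(-7745 + 47 \cdot 4 \left(-23\right) \left(-28\right)\right) + 3166 = \left(-7745 + 188 \left(-23\right) \left(-28\right)\right) + 3166 = \left(-7745 - -121072\right) + 3166 = \left(-7745 + 121072\right) + 3166 = 113327 + 3166 = 116493$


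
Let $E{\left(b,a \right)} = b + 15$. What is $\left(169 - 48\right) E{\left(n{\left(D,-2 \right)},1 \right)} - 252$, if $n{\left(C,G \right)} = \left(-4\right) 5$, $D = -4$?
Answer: $-857$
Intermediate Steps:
$n{\left(C,G \right)} = -20$
$E{\left(b,a \right)} = 15 + b$
$\left(169 - 48\right) E{\left(n{\left(D,-2 \right)},1 \right)} - 252 = \left(169 - 48\right) \left(15 - 20\right) - 252 = \left(169 - 48\right) \left(-5\right) - 252 = 121 \left(-5\right) - 252 = -605 - 252 = -857$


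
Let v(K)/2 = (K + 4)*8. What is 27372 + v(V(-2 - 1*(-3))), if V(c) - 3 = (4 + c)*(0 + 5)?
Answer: 27884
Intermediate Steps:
V(c) = 23 + 5*c (V(c) = 3 + (4 + c)*(0 + 5) = 3 + (4 + c)*5 = 3 + (20 + 5*c) = 23 + 5*c)
v(K) = 64 + 16*K (v(K) = 2*((K + 4)*8) = 2*((4 + K)*8) = 2*(32 + 8*K) = 64 + 16*K)
27372 + v(V(-2 - 1*(-3))) = 27372 + (64 + 16*(23 + 5*(-2 - 1*(-3)))) = 27372 + (64 + 16*(23 + 5*(-2 + 3))) = 27372 + (64 + 16*(23 + 5*1)) = 27372 + (64 + 16*(23 + 5)) = 27372 + (64 + 16*28) = 27372 + (64 + 448) = 27372 + 512 = 27884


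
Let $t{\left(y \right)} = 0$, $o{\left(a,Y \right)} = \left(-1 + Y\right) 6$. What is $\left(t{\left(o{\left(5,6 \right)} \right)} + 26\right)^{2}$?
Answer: $676$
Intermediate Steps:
$o{\left(a,Y \right)} = -6 + 6 Y$
$\left(t{\left(o{\left(5,6 \right)} \right)} + 26\right)^{2} = \left(0 + 26\right)^{2} = 26^{2} = 676$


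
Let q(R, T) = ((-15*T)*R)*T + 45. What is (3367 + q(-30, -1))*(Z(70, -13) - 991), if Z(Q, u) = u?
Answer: -3877448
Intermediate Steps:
q(R, T) = 45 - 15*R*T² (q(R, T) = (-15*R*T)*T + 45 = -15*R*T² + 45 = 45 - 15*R*T²)
(3367 + q(-30, -1))*(Z(70, -13) - 991) = (3367 + (45 - 15*(-30)*(-1)²))*(-13 - 991) = (3367 + (45 - 15*(-30)*1))*(-1004) = (3367 + (45 + 450))*(-1004) = (3367 + 495)*(-1004) = 3862*(-1004) = -3877448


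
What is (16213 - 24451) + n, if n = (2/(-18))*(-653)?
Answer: -73489/9 ≈ -8165.4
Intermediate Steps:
n = 653/9 (n = (2*(-1/18))*(-653) = -1/9*(-653) = 653/9 ≈ 72.556)
(16213 - 24451) + n = (16213 - 24451) + 653/9 = -8238 + 653/9 = -73489/9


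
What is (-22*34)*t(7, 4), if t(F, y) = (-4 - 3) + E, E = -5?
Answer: 8976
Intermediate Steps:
t(F, y) = -12 (t(F, y) = (-4 - 3) - 5 = -7 - 5 = -12)
(-22*34)*t(7, 4) = -22*34*(-12) = -748*(-12) = 8976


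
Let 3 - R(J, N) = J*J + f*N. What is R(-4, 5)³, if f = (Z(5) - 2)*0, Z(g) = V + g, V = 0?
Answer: -2197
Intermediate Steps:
Z(g) = g (Z(g) = 0 + g = g)
f = 0 (f = (5 - 2)*0 = 3*0 = 0)
R(J, N) = 3 - J² (R(J, N) = 3 - (J*J + 0*N) = 3 - (J² + 0) = 3 - J²)
R(-4, 5)³ = (3 - 1*(-4)²)³ = (3 - 1*16)³ = (3 - 16)³ = (-13)³ = -2197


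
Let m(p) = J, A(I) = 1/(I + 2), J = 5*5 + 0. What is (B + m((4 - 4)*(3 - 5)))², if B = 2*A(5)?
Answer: 31329/49 ≈ 639.37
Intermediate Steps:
J = 25 (J = 25 + 0 = 25)
A(I) = 1/(2 + I)
m(p) = 25
B = 2/7 (B = 2/(2 + 5) = 2/7 ≈ 0.28571)
(B + m((4 - 4)*(3 - 5)))² = (2/7 + 25)² = (177/7)² = 31329/49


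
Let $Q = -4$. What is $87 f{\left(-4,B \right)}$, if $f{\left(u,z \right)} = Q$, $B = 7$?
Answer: $-348$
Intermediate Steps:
$f{\left(u,z \right)} = -4$
$87 f{\left(-4,B \right)} = 87 \left(-4\right) = -348$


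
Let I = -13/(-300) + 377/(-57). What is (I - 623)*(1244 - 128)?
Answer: -333735429/475 ≈ -7.0260e+5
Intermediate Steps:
I = -37453/5700 (I = -13*(-1/300) + 377*(-1/57) = 13/300 - 377/57 = -37453/5700 ≈ -6.5707)
(I - 623)*(1244 - 128) = (-37453/5700 - 623)*(1244 - 128) = -3588553/5700*1116 = -333735429/475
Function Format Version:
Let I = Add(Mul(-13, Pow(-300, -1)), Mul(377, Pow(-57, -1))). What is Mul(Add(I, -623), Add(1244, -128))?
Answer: Rational(-333735429, 475) ≈ -7.0260e+5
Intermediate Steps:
I = Rational(-37453, 5700) (I = Add(Mul(-13, Rational(-1, 300)), Mul(377, Rational(-1, 57))) = Add(Rational(13, 300), Rational(-377, 57)) = Rational(-37453, 5700) ≈ -6.5707)
Mul(Add(I, -623), Add(1244, -128)) = Mul(Add(Rational(-37453, 5700), -623), Add(1244, -128)) = Mul(Rational(-3588553, 5700), 1116) = Rational(-333735429, 475)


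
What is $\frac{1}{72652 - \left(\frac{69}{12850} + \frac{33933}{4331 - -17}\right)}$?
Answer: $\frac{27935900}{2029380837269} \approx 1.3766 \cdot 10^{-5}$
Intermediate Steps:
$\frac{1}{72652 - \left(\frac{69}{12850} + \frac{33933}{4331 - -17}\right)} = \frac{1}{72652 - \left(\frac{69}{12850} + \frac{33933}{4331 + 17}\right)} = \frac{1}{72652 - \left(\frac{69}{12850} + \frac{33933}{4348}\right)} = \frac{1}{72652 - \frac{218169531}{27935900}} = \frac{1}{\frac{2029380837269}{27935900}} = \frac{27935900}{2029380837269}$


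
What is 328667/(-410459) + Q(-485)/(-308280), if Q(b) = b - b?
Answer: -328667/410459 ≈ -0.80073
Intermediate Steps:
Q(b) = 0
328667/(-410459) + Q(-485)/(-308280) = 328667/(-410459) + 0/(-308280) = 328667*(-1/410459) + 0*(-1/308280) = -328667/410459 + 0 = -328667/410459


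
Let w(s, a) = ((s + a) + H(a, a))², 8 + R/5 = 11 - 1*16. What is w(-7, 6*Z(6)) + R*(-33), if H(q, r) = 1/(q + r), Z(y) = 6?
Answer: 15483601/5184 ≈ 2986.8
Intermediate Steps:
R = -65 (R = -40 + 5*(11 - 1*16) = -40 + 5*(11 - 16) = -40 + 5*(-5) = -40 - 25 = -65)
w(s, a) = (a + s + 1/(2*a))² (w(s, a) = ((s + a) + 1/(a + a))² = ((a + s) + 1/(2*a))² = (a + s + 1/(2*a))²)
w(-7, 6*Z(6)) + R*(-33) = (1 + 2*(6*6)*(6*6 - 7))²/(4*(6*6)²) - 65*(-33) = (¼)*(1 + 2*36*(36 - 7))²/36² + 2145 = (¼)*(1/1296)*(1 + 2*36*29)² + 2145 = (¼)*(1/1296)*(1 + 2088)² + 2145 = (¼)*(1/1296)*2089² + 2145 = (¼)*(1/1296)*4363921 + 2145 = 4363921/5184 + 2145 = 15483601/5184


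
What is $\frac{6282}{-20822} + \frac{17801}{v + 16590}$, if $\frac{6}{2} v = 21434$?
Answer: $\frac{18669}{41644} \approx 0.4483$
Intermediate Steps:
$v = \frac{21434}{3}$ ($v = \frac{1}{3} \cdot 21434 = \frac{21434}{3} \approx 7144.7$)
$\frac{6282}{-20822} + \frac{17801}{v + 16590} = \frac{6282}{-20822} + \frac{17801}{\frac{21434}{3} + 16590} = 6282 \left(- \frac{1}{20822}\right) + \frac{17801}{\frac{71204}{3}} = - \frac{3141}{10411} + 17801 \cdot \frac{3}{71204} = - \frac{3141}{10411} + \frac{3}{4} = \frac{18669}{41644}$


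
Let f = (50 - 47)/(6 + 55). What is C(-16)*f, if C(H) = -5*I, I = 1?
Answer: -15/61 ≈ -0.24590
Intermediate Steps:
C(H) = -5 (C(H) = -5*1 = -5)
f = 3/61 ≈ 0.049180
C(-16)*f = -5*3/61 = -15/61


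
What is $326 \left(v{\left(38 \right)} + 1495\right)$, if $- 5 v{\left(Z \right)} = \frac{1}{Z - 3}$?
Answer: $\frac{85289424}{175} \approx 4.8737 \cdot 10^{5}$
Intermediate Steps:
$v{\left(Z \right)} = - \frac{1}{5 \left(-3 + Z\right)}$ ($v{\left(Z \right)} = - \frac{1}{5 \left(Z - 3\right)} = - \frac{1}{5 \left(-3 + Z\right)}$)
$326 \left(v{\left(38 \right)} + 1495\right) = 326 \left(- \frac{1}{-15 + 5 \cdot 38} + 1495\right) = 326 \left(- \frac{1}{-15 + 190} + 1495\right) = 326 \left(- \frac{1}{175} + 1495\right) = 326 \cdot \frac{261624}{175} = \frac{85289424}{175}$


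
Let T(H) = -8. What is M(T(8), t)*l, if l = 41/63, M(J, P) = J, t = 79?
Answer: -328/63 ≈ -5.2064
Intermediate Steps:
l = 41/63 (l = 41*(1/63) = 41/63 ≈ 0.65079)
M(T(8), t)*l = -8*41/63 = -328/63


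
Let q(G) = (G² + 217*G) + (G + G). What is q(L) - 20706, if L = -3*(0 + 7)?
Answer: -24864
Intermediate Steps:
L = -21 (L = -3*7 = -21)
q(G) = G² + 219*G (q(G) = (G² + 217*G) + 2*G = G² + 219*G)
q(L) - 20706 = -21*(219 - 21) - 20706 = -21*198 - 20706 = -4158 - 20706 = -24864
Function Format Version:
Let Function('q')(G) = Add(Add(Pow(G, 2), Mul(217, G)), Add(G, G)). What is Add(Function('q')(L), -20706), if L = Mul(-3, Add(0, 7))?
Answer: -24864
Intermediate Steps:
L = -21 (L = Mul(-3, 7) = -21)
Function('q')(G) = Add(Pow(G, 2), Mul(219, G)) (Function('q')(G) = Add(Add(Pow(G, 2), Mul(217, G)), Mul(2, G)) = Add(Pow(G, 2), Mul(219, G)))
Add(Function('q')(L), -20706) = Add(Mul(-21, Add(219, -21)), -20706) = Add(Mul(-21, 198), -20706) = Add(-4158, -20706) = -24864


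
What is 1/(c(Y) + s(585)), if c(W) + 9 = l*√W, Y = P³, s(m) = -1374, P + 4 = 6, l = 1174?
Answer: 1383/9113519 + 2348*√2/9113519 ≈ 0.00051611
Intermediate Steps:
P = 2 (P = -4 + 6 = 2)
Y = 8 (Y = 2³ = 8)
c(W) = -9 + 1174*√W
1/(c(Y) + s(585)) = 1/((-9 + 1174*√8) - 1374) = 1/((-9 + 1174*(2*√2)) - 1374) = 1/((-9 + 2348*√2) - 1374) = 1/(-1383 + 2348*√2)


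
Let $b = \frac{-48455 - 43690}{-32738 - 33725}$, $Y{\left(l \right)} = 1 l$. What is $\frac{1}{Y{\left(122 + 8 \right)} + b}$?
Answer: $\frac{66463}{8732335} \approx 0.0076111$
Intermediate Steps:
$Y{\left(l \right)} = l$
$b = \frac{92145}{66463}$ ($b = - \frac{92145}{-66463} = \left(-92145\right) \left(- \frac{1}{66463}\right) = \frac{92145}{66463} \approx 1.3864$)
$\frac{1}{Y{\left(122 + 8 \right)} + b} = \frac{1}{\left(122 + 8\right) + \frac{92145}{66463}} = \frac{1}{130 + \frac{92145}{66463}} = \frac{1}{\frac{8732335}{66463}} = \frac{66463}{8732335}$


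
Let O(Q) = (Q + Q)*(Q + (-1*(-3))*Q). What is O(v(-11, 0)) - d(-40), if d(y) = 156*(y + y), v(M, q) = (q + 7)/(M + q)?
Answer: 1510472/121 ≈ 12483.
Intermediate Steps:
v(M, q) = (7 + q)/(M + q)
O(Q) = 8*Q² (O(Q) = (2*Q)*(Q + 3*Q) = (2*Q)*(4*Q) = 8*Q²)
d(y) = 312*y (d(y) = 156*(2*y) = 312*y)
O(v(-11, 0)) - d(-40) = 8*((7 + 0)/(-11 + 0))² - 312*(-40) = 8*(7/(-11))² - 1*(-12480) = 8*(-1/11*7)² + 12480 = 8*(-7/11)² + 12480 = 8*(49/121) + 12480 = 392/121 + 12480 = 1510472/121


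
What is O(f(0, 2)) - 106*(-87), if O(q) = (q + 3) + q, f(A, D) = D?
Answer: 9229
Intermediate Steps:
O(q) = 3 + 2*q (O(q) = (3 + q) + q = 3 + 2*q)
O(f(0, 2)) - 106*(-87) = (3 + 2*2) - 106*(-87) = (3 + 4) + 9222 = 7 + 9222 = 9229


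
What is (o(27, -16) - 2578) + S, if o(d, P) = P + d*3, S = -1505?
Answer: -4018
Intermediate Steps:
o(d, P) = P + 3*d
(o(27, -16) - 2578) + S = ((-16 + 3*27) - 2578) - 1505 = ((-16 + 81) - 2578) - 1505 = (65 - 2578) - 1505 = -2513 - 1505 = -4018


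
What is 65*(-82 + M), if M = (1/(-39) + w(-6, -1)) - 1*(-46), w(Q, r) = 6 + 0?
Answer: -5855/3 ≈ -1951.7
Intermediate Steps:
w(Q, r) = 6
M = 2027/39 (M = (1/(-39) + 6) - 1*(-46) = (-1/39 + 6) + 46 = 233/39 + 46 = 2027/39 ≈ 51.974)
65*(-82 + M) = 65*(-82 + 2027/39) = 65*(-1171/39) = -5855/3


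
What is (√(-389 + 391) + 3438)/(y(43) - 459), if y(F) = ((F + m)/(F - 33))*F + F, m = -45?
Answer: -17190/2123 - 5*√2/2123 ≈ -8.1004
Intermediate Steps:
y(F) = F + F*(-45 + F)/(-33 + F) (y(F) = ((F - 45)/(F - 33))*F + F = ((-45 + F)/(-33 + F))*F + F = F*(-45 + F)/(-33 + F) + F = F + F*(-45 + F)/(-33 + F))
(√(-389 + 391) + 3438)/(y(43) - 459) = (√(-389 + 391) + 3438)/(2*43*(-39 + 43)/(-33 + 43) - 459) = (√2 + 3438)/(2*43*4/10 - 459) = (3438 + √2)/(2*43*(⅒)*4 - 459) = (3438 + √2)/(172/5 - 459) = (3438 + √2)/(-2123/5) = (3438 + √2)*(-5/2123) = -17190/2123 - 5*√2/2123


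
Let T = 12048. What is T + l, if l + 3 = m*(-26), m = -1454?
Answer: 49849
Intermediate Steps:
l = 37801 (l = -3 - 1454*(-26) = -3 + 37804 = 37801)
T + l = 12048 + 37801 = 49849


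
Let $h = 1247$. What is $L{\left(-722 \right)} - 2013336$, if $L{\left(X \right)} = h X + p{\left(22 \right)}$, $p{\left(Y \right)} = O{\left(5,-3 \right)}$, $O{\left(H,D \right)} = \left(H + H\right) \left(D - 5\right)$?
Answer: $-2913750$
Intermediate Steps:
$O{\left(H,D \right)} = 2 H \left(-5 + D\right)$
$p{\left(Y \right)} = -80$ ($p{\left(Y \right)} = 2 \cdot 5 \left(-5 - 3\right) = 2 \cdot 5 \left(-8\right) = -80$)
$L{\left(X \right)} = -80 + 1247 X$ ($L{\left(X \right)} = 1247 X - 80 = -80 + 1247 X$)
$L{\left(-722 \right)} - 2013336 = \left(-80 + 1247 \left(-722\right)\right) - 2013336 = \left(-80 - 900334\right) - 2013336 = -900414 - 2013336 = -2913750$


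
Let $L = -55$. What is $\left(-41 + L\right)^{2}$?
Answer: $9216$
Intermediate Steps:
$\left(-41 + L\right)^{2} = \left(-41 - 55\right)^{2} = \left(-96\right)^{2} = 9216$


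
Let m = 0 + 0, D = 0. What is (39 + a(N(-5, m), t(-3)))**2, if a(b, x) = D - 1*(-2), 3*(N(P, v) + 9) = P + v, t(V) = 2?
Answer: 1681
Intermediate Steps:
m = 0
N(P, v) = -9 + P/3 + v/3 (N(P, v) = -9 + (P + v)/3 = -9 + (P/3 + v/3) = -9 + P/3 + v/3)
a(b, x) = 2 (a(b, x) = 0 - 1*(-2) = 0 + 2 = 2)
(39 + a(N(-5, m), t(-3)))**2 = (39 + 2)**2 = 41**2 = 1681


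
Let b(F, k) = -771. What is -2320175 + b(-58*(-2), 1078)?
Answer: -2320946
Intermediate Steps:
-2320175 + b(-58*(-2), 1078) = -2320175 - 771 = -2320946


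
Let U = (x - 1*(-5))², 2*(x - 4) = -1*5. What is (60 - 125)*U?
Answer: -10985/4 ≈ -2746.3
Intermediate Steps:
x = 3/2 (x = 4 + (-1*5)/2 = 4 + (½)*(-5) = 4 - 5/2 = 3/2 ≈ 1.5000)
U = 169/4 (U = (3/2 - 1*(-5))² = (3/2 + 5)² = (13/2)² = 169/4 ≈ 42.250)
(60 - 125)*U = (60 - 125)*(169/4) = -65*169/4 = -10985/4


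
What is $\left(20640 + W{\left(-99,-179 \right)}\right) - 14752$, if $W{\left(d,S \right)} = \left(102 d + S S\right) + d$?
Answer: $27732$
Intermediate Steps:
$W{\left(d,S \right)} = S^{2} + 103 d$ ($W{\left(d,S \right)} = \left(102 d + S^{2}\right) + d = \left(S^{2} + 102 d\right) + d = S^{2} + 103 d$)
$\left(20640 + W{\left(-99,-179 \right)}\right) - 14752 = \left(20640 + \left(\left(-179\right)^{2} + 103 \left(-99\right)\right)\right) - 14752 = \left(20640 + \left(32041 - 10197\right)\right) - 14752 = \left(20640 + 21844\right) - 14752 = 42484 - 14752 = 27732$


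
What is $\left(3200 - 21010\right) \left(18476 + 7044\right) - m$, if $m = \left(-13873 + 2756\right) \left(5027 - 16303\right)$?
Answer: $-579866492$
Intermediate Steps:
$m = 125355292$ ($m = \left(-11117\right) \left(-11276\right) = 125355292$)
$\left(3200 - 21010\right) \left(18476 + 7044\right) - m = \left(3200 - 21010\right) \left(18476 + 7044\right) - 125355292 = \left(-17810\right) 25520 - 125355292 = -454511200 - 125355292 = -579866492$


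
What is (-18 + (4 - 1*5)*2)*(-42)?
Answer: 840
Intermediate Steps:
(-18 + (4 - 1*5)*2)*(-42) = (-18 + (4 - 5)*2)*(-42) = (-18 - 1*2)*(-42) = (-18 - 2)*(-42) = -20*(-42) = 840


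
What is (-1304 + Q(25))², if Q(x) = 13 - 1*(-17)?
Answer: 1623076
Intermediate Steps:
Q(x) = 30 (Q(x) = 13 + 17 = 30)
(-1304 + Q(25))² = (-1304 + 30)² = (-1274)² = 1623076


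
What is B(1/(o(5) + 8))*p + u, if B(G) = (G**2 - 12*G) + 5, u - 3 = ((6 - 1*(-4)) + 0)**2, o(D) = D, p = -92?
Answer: -46073/169 ≈ -272.62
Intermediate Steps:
u = 103 (u = 3 + ((6 - 1*(-4)) + 0)**2 = 3 + ((6 + 4) + 0)**2 = 3 + (10 + 0)**2 = 3 + 10**2 = 3 + 100 = 103)
B(G) = 5 + G**2 - 12*G
B(1/(o(5) + 8))*p + u = (5 + (1/(5 + 8))**2 - 12/(5 + 8))*(-92) + 103 = (5 + (1/13)**2 - 12/13)*(-92) + 103 = (5 + (1/13)**2 - 12*1/13)*(-92) + 103 = (5 + 1/169 - 12/13)*(-92) + 103 = (690/169)*(-92) + 103 = -63480/169 + 103 = -46073/169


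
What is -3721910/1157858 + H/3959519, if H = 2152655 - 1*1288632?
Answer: -6868278709278/2292280375151 ≈ -2.9963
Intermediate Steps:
H = 864023 (H = 2152655 - 1288632 = 864023)
-3721910/1157858 + H/3959519 = -3721910/1157858 + 864023/3959519 = -3721910*1/1157858 + 864023*(1/3959519) = -1860955/578929 + 864023/3959519 = -6868278709278/2292280375151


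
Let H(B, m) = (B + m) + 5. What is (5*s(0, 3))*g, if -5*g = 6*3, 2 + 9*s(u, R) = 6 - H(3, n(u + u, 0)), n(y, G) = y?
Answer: 8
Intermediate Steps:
H(B, m) = 5 + B + m
s(u, R) = -4/9 - 2*u/9 (s(u, R) = -2/9 + (6 - (5 + 3 + (u + u)))/9 = -2/9 + (6 - (5 + 3 + 2*u))/9 = -2/9 + (6 - (8 + 2*u))/9 = -2/9 + (6 + (-8 - 2*u))/9 = -2/9 + (-2 - 2*u)/9 = -2/9 + (-2/9 - 2*u/9) = -4/9 - 2*u/9)
g = -18/5 (g = -6*3/5 = -1/5*18 = -18/5 ≈ -3.6000)
(5*s(0, 3))*g = (5*(-4/9 - 2/9*0))*(-18/5) = (5*(-4/9 + 0))*(-18/5) = (5*(-4/9))*(-18/5) = -20/9*(-18/5) = 8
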